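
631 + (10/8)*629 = 5669/4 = 1417.25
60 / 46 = 30 / 23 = 1.30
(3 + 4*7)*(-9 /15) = -93 /5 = -18.60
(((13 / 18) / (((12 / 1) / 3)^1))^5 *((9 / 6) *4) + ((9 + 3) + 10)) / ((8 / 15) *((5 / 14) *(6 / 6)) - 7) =-49665484939 / 15371845632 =-3.23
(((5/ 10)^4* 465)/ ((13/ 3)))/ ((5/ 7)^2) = 13671/ 1040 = 13.15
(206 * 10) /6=1030 /3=343.33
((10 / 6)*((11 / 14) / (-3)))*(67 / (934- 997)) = 3685 / 7938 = 0.46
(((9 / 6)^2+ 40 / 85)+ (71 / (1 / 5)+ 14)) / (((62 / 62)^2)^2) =25277 / 68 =371.72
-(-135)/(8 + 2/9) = 1215/74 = 16.42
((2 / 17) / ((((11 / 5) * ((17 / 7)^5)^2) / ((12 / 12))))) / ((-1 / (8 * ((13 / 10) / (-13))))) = 2259801992 / 376990859383963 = 0.00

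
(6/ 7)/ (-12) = -1/ 14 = -0.07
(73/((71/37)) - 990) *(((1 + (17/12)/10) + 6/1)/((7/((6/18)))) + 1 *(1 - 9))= 1304670467/178920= 7291.92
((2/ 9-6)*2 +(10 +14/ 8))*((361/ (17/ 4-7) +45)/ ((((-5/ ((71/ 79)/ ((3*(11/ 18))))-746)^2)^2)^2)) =-0.00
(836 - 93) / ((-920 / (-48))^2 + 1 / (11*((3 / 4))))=2.02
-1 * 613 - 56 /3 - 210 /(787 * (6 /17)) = -1493150 /2361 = -632.42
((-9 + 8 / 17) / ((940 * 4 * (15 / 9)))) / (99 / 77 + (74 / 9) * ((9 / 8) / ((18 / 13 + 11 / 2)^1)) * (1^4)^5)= -109011 / 210584440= -0.00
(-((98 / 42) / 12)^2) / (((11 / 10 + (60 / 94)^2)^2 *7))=-121992025 / 51322683132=-0.00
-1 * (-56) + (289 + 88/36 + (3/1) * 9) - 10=3280/9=364.44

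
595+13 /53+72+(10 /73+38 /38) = 2585971 /3869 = 668.38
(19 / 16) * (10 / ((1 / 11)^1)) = 1045 / 8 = 130.62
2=2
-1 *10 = -10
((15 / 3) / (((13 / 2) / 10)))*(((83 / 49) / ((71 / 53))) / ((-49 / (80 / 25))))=-1407680 / 2216123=-0.64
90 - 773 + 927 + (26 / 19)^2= 88760 / 361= 245.87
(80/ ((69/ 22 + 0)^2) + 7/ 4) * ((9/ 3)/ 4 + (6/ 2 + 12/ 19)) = 6963659/ 160816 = 43.30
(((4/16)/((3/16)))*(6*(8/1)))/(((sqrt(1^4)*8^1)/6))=48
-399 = -399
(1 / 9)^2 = 1 / 81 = 0.01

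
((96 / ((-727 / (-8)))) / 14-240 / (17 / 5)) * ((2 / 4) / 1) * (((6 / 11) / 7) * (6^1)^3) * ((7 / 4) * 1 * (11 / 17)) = -988244064 / 1470721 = -671.95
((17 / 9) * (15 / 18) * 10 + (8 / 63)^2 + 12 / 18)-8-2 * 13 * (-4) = 112.42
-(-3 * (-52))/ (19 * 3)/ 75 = -52/ 1425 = -0.04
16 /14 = 1.14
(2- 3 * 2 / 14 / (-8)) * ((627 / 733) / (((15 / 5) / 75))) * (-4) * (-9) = 16223625 / 10262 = 1580.94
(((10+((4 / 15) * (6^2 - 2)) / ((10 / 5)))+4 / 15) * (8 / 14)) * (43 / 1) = 12728 / 35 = 363.66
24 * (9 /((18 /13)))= 156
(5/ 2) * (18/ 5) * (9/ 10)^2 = 729/ 100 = 7.29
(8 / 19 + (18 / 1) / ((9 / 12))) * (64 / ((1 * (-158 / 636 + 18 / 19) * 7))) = 9443328 / 29561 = 319.45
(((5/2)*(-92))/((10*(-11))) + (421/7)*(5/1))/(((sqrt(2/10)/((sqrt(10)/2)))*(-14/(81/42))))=-786915*sqrt(2)/7546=-147.48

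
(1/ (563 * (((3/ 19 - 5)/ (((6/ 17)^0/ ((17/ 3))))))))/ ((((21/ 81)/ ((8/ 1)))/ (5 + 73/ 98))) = -1539/ 134113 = -0.01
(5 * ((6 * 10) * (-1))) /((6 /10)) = -500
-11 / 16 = -0.69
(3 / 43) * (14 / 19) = 42 / 817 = 0.05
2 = 2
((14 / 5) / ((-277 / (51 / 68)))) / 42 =-1 / 5540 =-0.00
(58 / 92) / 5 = 29 / 230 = 0.13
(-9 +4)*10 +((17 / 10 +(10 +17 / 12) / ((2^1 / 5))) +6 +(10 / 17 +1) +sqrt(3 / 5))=-24827 / 2040 +sqrt(15) / 5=-11.40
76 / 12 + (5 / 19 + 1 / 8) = 3065 / 456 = 6.72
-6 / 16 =-3 / 8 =-0.38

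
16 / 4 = 4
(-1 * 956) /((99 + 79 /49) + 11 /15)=-702660 /74489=-9.43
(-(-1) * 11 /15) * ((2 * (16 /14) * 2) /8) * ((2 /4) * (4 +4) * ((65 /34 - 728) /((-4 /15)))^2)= 100558914885 /8092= 12426954.39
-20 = -20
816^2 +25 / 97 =64588057 / 97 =665856.26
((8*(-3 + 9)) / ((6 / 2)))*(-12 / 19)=-10.11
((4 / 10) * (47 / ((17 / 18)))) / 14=1.42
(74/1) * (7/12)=259/6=43.17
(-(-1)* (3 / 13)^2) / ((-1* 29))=-0.00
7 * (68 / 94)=5.06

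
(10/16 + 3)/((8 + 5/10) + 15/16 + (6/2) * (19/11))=638/2573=0.25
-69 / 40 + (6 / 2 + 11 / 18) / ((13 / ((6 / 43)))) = -8701 / 5160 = -1.69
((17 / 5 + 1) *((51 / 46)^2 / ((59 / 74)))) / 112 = 1058607 / 17478160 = 0.06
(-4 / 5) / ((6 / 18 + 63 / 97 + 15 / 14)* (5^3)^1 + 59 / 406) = -236292 / 75886985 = -0.00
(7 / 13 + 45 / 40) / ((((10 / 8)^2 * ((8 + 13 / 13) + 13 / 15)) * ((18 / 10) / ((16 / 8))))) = 173 / 1443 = 0.12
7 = 7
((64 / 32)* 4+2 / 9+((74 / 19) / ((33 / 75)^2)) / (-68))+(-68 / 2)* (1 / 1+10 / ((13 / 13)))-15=-268083007 / 703494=-381.07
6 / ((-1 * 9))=-2 / 3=-0.67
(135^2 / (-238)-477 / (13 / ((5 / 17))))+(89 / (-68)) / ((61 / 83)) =-33650647 / 377468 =-89.15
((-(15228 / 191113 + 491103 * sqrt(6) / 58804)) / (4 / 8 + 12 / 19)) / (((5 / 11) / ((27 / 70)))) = -64448703 * sqrt(6) / 10290700 - 85931604 / 1438125325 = -15.40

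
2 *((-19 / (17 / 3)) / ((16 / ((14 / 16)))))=-399 / 1088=-0.37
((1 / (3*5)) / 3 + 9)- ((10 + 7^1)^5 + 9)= -63893564 / 45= -1419856.98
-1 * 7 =-7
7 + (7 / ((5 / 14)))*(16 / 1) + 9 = 1648 / 5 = 329.60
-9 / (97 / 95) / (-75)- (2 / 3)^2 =-1427 / 4365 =-0.33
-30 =-30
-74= -74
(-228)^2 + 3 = 51987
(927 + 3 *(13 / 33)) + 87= 11167 / 11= 1015.18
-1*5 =-5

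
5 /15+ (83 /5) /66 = 193 /330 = 0.58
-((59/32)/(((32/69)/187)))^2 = -552694.96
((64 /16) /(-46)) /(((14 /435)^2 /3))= -567675 /2254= -251.85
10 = 10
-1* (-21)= 21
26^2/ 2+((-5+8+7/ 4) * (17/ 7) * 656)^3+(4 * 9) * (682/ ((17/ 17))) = 148641177171318/ 343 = 433356201665.65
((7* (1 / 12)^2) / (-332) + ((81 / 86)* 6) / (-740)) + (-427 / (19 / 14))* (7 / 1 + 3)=-22735145859599 / 7225940160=-3146.32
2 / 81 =0.02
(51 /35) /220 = 51 /7700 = 0.01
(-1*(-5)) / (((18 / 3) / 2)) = 1.67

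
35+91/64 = 2331/64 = 36.42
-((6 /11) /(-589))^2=-36 /41977441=-0.00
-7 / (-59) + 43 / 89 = 3160 / 5251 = 0.60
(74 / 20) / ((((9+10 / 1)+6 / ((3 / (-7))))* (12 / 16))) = 74 / 75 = 0.99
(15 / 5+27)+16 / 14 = 218 / 7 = 31.14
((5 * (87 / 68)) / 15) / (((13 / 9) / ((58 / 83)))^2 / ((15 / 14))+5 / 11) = 325958985 / 3395400038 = 0.10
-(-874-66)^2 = -883600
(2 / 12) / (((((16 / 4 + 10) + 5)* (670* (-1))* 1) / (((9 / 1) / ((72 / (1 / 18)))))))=-1 / 10998720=-0.00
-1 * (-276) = 276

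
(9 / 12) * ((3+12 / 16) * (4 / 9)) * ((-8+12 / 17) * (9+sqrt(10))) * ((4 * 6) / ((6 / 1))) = -5580 / 17 - 620 * sqrt(10) / 17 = -443.57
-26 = -26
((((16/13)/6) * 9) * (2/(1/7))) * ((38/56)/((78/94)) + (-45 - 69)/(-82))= 395428/6929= 57.07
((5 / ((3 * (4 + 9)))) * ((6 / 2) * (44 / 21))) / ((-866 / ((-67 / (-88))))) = -0.00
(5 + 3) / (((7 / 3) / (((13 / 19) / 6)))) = 0.39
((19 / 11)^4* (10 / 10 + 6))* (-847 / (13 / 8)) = -51085832 / 1573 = -32476.69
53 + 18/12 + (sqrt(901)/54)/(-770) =109/2 - sqrt(901)/41580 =54.50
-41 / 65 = -0.63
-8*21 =-168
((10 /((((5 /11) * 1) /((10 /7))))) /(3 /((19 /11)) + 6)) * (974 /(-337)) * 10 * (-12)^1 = 162852800 /115591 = 1408.87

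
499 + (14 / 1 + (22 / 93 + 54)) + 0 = 52753 / 93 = 567.24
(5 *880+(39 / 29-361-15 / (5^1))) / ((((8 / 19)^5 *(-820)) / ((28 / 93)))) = -2029363694519 / 18116935680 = -112.01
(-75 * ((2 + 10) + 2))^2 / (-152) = -275625 / 38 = -7253.29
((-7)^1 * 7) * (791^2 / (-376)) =30658369 / 376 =81538.22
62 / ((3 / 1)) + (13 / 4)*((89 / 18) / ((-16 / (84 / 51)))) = 93085 / 4896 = 19.01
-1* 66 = -66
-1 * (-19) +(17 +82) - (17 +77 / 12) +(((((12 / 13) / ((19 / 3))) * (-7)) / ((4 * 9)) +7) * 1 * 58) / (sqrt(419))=114.34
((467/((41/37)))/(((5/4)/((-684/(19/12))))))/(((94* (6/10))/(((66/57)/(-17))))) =109479744/622421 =175.89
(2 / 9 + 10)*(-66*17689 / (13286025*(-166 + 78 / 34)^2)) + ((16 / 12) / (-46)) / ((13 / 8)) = -0.02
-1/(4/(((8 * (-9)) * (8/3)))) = 48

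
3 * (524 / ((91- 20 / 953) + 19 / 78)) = 116853048 / 6780941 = 17.23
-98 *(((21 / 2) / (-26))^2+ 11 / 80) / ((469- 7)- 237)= -24892 / 190125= -0.13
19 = 19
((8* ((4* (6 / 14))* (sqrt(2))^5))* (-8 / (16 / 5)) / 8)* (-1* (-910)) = -15600* sqrt(2) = -22061.73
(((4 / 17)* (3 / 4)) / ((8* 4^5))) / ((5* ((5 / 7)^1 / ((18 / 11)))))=189 / 19148800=0.00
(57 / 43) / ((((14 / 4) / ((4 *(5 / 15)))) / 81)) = 12312 / 301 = 40.90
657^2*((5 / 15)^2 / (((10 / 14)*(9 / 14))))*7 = 3655694 / 5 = 731138.80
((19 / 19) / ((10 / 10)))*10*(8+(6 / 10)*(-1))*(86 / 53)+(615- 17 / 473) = 18426706 / 25069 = 735.04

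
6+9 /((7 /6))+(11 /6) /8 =4685 /336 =13.94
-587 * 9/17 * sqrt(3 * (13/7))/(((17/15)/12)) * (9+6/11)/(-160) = 713205 * sqrt(273)/25432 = 463.36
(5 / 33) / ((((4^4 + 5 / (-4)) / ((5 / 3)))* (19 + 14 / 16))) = 0.00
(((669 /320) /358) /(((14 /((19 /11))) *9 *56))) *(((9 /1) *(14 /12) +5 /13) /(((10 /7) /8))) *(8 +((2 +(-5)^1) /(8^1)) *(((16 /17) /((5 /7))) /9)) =1214658923 /1754520768000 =0.00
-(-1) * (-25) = -25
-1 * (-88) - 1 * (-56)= 144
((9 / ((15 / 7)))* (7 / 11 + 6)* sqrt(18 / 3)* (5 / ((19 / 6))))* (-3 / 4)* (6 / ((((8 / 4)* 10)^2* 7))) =-5913* sqrt(6) / 83600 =-0.17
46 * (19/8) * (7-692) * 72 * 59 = -317904390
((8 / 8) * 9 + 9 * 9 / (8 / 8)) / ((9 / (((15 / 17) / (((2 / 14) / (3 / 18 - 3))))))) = -175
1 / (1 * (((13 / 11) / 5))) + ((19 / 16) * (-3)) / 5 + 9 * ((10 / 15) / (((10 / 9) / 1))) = 1855 / 208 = 8.92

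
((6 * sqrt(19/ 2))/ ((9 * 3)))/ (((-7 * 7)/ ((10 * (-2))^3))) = 8000 * sqrt(38)/ 441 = 111.83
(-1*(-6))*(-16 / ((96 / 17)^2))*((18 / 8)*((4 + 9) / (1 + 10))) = -11271 / 1408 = -8.00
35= 35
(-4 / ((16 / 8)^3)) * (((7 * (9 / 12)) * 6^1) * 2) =-31.50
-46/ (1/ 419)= -19274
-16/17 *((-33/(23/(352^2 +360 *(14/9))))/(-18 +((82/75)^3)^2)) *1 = -5848106343750000000/566873092220983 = -10316.43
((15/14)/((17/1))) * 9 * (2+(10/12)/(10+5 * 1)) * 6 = 1665/238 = 7.00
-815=-815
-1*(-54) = 54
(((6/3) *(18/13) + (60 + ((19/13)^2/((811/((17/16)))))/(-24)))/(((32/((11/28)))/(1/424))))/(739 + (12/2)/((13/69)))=3303579655/1401159817494528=0.00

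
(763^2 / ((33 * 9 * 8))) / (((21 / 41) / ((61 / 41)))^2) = 44209201 / 21384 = 2067.40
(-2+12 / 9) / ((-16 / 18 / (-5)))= -15 / 4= -3.75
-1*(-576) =576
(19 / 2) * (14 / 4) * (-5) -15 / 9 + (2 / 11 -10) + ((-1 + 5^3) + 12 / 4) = -6697 / 132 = -50.73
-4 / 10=-2 / 5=-0.40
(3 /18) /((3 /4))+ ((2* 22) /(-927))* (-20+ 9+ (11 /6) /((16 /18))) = 799 /1236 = 0.65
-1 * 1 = -1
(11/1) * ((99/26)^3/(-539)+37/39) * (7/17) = 24052039/6274632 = 3.83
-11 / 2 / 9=-11 / 18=-0.61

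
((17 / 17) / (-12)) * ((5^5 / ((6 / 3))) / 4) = -32.55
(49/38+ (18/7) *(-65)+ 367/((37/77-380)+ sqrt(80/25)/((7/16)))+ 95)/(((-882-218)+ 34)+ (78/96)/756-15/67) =16123006513152 *sqrt(5)/3689213054605194349+ 4721585329632664224/70095048037498692631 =0.07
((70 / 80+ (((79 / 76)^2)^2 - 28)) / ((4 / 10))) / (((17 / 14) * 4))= -30309963005 / 2268627968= -13.36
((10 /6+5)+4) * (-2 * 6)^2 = 1536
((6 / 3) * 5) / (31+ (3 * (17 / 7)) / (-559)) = 19565 / 60626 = 0.32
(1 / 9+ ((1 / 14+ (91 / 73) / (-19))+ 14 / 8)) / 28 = 652537 / 9786672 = 0.07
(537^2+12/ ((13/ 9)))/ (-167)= -3748905/ 2171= -1726.81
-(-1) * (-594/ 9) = -66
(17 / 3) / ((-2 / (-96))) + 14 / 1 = 286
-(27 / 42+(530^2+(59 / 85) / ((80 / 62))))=-6685448103 / 23800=-280901.18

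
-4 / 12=-1 / 3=-0.33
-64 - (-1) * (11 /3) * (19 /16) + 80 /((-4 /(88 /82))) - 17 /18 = -484445 /5904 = -82.05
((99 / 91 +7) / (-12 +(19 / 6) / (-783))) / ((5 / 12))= -41492736 / 25659725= -1.62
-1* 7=-7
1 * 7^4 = 2401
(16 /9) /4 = 4 /9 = 0.44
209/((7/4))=836/7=119.43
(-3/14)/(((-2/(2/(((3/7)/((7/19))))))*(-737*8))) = -7/224048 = -0.00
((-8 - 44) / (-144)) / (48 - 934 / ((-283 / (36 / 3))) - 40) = 3679 / 484992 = 0.01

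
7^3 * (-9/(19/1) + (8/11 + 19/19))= 89866/209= 429.98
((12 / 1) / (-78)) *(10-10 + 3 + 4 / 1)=-14 / 13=-1.08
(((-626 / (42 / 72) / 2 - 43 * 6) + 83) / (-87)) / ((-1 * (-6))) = 4981 / 3654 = 1.36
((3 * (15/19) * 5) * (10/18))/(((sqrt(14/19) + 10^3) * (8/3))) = 46875/18999986 -375 * sqrt(266)/2887997872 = 0.00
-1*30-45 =-75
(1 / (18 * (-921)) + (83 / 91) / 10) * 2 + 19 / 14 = 11611979 / 7542990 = 1.54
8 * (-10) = -80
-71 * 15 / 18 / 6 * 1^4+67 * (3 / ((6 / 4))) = 4469 / 36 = 124.14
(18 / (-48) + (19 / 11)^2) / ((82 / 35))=88375 / 79376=1.11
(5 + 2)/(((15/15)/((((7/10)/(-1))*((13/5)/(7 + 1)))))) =-637/400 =-1.59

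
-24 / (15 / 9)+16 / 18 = -608 / 45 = -13.51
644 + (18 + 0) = 662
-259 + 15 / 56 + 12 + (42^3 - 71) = 4131135 / 56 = 73770.27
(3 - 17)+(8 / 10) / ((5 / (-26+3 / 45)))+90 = 26944 / 375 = 71.85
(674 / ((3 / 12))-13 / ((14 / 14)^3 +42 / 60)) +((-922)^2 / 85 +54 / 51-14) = 63382 / 5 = 12676.40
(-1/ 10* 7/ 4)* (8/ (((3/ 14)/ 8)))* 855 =-44688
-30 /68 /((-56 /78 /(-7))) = -585 /136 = -4.30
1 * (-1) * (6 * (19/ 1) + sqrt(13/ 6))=-114- sqrt(78)/ 6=-115.47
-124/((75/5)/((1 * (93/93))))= -124/15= -8.27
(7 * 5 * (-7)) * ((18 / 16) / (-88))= 2205 / 704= 3.13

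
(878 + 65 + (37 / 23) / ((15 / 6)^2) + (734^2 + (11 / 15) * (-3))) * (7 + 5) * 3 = 11171729088 / 575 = 19429094.07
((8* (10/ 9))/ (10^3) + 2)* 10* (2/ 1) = 1808/ 45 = 40.18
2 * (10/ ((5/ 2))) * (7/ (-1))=-56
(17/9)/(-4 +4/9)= -17/32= -0.53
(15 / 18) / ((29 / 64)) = 160 / 87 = 1.84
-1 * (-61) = 61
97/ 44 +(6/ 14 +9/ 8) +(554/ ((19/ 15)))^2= 42539393315/ 222376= 191294.89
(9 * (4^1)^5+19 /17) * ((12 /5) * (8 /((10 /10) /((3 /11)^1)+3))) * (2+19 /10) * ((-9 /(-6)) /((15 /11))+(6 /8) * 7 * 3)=18534508317 /10625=1744424.31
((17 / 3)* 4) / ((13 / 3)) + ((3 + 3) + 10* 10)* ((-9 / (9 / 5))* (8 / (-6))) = 27764 / 39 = 711.90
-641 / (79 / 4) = -2564 / 79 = -32.46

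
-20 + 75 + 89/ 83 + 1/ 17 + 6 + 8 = 98955/ 1411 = 70.13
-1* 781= -781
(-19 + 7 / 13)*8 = -1920 / 13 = -147.69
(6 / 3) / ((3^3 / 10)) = 20 / 27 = 0.74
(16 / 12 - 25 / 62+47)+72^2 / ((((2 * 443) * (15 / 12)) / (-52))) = -195.47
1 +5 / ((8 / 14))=39 / 4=9.75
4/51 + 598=30502/51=598.08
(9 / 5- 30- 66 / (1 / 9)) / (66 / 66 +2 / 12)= -18666 / 35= -533.31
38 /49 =0.78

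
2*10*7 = 140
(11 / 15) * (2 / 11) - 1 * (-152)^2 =-346558 / 15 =-23103.87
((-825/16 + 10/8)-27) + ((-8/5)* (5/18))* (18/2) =-1301/16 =-81.31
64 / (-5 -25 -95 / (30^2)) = -11520 / 5419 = -2.13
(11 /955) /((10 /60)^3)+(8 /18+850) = 7330954 /8595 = 852.93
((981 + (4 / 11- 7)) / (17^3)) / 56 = 5359 / 1513204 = 0.00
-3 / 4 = -0.75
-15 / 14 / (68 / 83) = -1245 / 952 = -1.31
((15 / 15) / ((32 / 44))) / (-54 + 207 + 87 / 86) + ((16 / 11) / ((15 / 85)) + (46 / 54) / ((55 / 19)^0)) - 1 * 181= -901602133 / 5245020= -171.90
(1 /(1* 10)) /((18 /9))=1 /20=0.05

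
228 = 228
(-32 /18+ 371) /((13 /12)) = 13292 /39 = 340.82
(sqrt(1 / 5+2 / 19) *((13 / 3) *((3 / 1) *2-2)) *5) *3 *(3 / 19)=156 *sqrt(2755) / 361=22.68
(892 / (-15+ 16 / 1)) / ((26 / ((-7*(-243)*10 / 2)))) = 3793230 / 13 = 291786.92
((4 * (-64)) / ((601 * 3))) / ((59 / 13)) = -3328 / 106377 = -0.03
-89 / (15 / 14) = -83.07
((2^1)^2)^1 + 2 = 6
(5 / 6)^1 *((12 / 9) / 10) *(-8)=-8 / 9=-0.89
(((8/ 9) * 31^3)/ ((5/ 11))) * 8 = 466063.64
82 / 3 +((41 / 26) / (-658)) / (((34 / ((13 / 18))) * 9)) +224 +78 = 2387181847 / 7248528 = 329.33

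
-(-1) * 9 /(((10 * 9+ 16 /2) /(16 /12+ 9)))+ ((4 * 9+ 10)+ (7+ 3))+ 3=5875 /98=59.95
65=65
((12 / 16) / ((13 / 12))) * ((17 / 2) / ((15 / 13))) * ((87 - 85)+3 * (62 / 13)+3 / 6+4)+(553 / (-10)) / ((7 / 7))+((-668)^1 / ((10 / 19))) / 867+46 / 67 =50.04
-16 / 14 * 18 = -144 / 7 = -20.57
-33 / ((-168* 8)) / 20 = 11 / 8960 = 0.00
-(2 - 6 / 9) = -4 / 3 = -1.33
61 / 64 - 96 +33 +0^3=-3971 / 64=-62.05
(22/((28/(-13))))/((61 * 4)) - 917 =-3132615/3416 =-917.04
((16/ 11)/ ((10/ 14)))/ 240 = 7/ 825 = 0.01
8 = 8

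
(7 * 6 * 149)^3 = 245079325512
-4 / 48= -1 / 12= -0.08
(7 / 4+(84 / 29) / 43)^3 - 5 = 1.00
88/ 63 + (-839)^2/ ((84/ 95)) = 28659691/ 36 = 796102.53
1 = 1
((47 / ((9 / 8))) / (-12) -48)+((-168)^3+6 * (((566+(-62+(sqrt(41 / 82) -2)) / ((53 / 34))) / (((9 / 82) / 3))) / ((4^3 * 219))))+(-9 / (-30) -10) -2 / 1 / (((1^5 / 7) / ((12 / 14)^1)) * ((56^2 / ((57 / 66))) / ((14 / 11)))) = -33563618640721921 / 7078412880+697 * sqrt(2) / 185712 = -4741687.04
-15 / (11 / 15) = -225 / 11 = -20.45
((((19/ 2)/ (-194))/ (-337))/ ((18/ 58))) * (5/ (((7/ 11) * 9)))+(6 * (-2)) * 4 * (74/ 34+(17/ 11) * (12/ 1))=-13789783604965/ 13863927924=-994.65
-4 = -4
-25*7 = -175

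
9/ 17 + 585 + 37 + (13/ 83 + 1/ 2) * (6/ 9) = 2637020/ 4233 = 622.97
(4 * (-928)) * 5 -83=-18643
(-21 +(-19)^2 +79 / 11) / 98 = 3.54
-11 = -11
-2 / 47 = -0.04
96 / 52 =24 / 13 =1.85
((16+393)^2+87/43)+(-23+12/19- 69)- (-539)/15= 2049374093/12255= 167227.59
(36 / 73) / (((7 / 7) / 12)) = 432 / 73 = 5.92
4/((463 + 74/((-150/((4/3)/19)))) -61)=8550/859201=0.01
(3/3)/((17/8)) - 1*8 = -7.53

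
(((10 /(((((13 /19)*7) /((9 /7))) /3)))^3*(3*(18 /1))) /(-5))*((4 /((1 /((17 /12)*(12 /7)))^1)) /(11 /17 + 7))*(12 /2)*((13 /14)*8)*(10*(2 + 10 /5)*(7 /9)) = -17978870676326400 /1809323971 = -9936789.08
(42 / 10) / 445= 0.01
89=89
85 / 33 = 2.58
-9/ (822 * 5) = -3/ 1370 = -0.00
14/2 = 7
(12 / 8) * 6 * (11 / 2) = 99 / 2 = 49.50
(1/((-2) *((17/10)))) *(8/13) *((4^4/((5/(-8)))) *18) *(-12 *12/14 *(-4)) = 84934656/1547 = 54902.82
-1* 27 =-27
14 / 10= 7 / 5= 1.40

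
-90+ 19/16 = -1421/16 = -88.81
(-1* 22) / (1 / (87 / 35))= -1914 / 35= -54.69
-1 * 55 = -55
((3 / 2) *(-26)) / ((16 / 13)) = -507 / 16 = -31.69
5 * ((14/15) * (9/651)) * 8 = 16/31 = 0.52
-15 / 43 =-0.35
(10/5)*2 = 4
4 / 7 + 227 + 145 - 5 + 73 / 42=15511 / 42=369.31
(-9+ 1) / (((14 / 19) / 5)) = -380 / 7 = -54.29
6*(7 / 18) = 7 / 3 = 2.33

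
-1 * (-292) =292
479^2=229441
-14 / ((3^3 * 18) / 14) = -98 / 243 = -0.40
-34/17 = -2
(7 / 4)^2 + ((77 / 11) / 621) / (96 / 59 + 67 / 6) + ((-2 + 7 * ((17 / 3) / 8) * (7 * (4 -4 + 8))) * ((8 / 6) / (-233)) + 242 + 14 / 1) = 42853145867 / 166429104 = 257.49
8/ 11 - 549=-6031/ 11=-548.27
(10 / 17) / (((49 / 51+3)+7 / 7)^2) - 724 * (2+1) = -2171.98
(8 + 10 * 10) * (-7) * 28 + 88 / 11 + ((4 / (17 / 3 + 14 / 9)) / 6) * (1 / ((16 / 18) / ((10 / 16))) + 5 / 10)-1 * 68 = -44154009 / 2080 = -21227.89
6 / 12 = 1 / 2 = 0.50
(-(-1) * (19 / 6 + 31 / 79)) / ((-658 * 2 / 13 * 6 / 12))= -3133 / 44556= -0.07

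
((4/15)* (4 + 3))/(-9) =-28/135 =-0.21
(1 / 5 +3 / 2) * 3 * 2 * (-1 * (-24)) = 1224 / 5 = 244.80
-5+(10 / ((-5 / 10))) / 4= -10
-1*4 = -4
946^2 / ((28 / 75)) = 16779675 / 7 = 2397096.43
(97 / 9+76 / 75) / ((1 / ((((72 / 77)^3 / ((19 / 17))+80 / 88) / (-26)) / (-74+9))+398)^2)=134318252945423197 / 23232909919168886724225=0.00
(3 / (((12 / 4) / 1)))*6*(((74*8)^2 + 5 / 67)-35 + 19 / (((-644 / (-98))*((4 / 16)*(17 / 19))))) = 55083174516 / 26197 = 2102652.00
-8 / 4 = -2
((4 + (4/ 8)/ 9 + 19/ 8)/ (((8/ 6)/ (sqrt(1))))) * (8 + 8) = 463/ 6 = 77.17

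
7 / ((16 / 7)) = 3.06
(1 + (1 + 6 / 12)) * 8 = 20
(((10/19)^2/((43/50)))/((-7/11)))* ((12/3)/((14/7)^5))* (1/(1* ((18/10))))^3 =-859375/79213869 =-0.01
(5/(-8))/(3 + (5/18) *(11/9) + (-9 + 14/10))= 2025/13804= 0.15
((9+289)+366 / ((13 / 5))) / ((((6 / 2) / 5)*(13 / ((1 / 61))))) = 0.92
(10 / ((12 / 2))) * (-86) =-143.33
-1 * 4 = -4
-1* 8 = -8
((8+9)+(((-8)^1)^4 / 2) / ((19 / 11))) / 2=22851 / 38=601.34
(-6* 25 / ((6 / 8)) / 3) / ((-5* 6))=20 / 9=2.22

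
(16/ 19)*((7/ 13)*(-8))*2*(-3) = 5376/ 247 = 21.77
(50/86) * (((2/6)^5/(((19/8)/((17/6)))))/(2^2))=425/595593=0.00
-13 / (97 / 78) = -1014 / 97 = -10.45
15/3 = 5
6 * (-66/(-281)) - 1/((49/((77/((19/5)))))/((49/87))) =546403/464493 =1.18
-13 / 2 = -6.50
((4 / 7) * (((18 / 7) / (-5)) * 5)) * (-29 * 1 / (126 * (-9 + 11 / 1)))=58 / 343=0.17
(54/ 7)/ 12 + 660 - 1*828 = -2343/ 14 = -167.36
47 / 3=15.67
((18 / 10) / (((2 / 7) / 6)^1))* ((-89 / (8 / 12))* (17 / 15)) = -285957 / 50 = -5719.14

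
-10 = -10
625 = 625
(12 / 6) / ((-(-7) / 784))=224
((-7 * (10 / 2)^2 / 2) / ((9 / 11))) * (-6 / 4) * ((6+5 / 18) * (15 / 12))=1087625 / 864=1258.83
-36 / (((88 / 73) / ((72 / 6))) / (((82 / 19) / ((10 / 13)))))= -2101086 / 1045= -2010.61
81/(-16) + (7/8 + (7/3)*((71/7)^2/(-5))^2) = 983.63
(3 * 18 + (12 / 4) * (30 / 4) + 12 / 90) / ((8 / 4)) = 2299 / 60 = 38.32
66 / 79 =0.84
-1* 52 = -52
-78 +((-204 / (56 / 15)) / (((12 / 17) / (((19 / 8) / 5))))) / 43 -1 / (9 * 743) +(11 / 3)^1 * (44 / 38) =-182610783109 / 2447548992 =-74.61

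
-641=-641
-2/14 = -1/7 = -0.14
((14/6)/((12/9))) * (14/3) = 49/6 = 8.17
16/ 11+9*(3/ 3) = 115/ 11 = 10.45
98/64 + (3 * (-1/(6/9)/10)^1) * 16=-907/160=-5.67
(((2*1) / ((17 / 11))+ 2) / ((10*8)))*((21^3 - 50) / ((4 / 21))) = 1354017 / 680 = 1991.20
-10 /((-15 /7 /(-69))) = -322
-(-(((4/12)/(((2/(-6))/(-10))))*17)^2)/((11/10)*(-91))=-289000/1001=-288.71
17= 17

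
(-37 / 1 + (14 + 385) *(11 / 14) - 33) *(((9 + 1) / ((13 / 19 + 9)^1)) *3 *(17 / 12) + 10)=2578665 / 736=3503.62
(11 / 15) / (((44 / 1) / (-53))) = -53 / 60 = -0.88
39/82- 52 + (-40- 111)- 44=-20215/82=-246.52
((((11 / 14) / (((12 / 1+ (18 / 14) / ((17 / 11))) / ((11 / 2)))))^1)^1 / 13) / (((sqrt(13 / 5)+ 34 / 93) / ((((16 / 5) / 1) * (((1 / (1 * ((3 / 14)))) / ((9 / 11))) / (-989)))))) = 1335536048 / 18845625400407 - 1217694632 * sqrt(65) / 31409375667345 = -0.00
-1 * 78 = -78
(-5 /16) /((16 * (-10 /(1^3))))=1 /512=0.00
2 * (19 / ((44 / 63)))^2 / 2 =1432809 / 1936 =740.09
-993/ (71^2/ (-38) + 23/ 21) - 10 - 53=-5821767/ 104987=-55.45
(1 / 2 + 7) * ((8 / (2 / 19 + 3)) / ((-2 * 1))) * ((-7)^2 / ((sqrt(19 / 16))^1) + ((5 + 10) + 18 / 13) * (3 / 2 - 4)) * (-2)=-607050 / 767 + 11760 * sqrt(19) / 59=77.36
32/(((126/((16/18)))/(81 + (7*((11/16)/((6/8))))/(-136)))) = 528460/28917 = 18.28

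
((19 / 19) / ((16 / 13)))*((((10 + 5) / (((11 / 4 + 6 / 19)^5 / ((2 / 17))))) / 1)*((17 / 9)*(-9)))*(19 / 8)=-146783148720 / 686719856393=-0.21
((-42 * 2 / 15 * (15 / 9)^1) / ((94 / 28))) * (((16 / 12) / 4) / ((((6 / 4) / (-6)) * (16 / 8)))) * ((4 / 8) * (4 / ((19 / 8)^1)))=12544 / 8037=1.56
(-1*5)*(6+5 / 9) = -295 / 9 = -32.78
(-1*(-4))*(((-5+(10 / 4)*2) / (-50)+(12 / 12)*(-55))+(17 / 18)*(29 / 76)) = -74747 / 342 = -218.56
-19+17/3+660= 1940/3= 646.67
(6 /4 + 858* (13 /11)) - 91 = 1849 /2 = 924.50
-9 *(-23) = 207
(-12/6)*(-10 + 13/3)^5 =2839714/243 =11686.07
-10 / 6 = -5 / 3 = -1.67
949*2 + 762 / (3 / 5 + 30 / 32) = 98138 / 41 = 2393.61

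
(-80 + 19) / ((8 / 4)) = -61 / 2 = -30.50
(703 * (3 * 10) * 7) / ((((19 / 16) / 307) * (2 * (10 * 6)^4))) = 79513 / 54000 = 1.47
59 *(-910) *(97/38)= -2603965/19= -137050.79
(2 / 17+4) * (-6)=-420 / 17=-24.71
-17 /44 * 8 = -34 /11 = -3.09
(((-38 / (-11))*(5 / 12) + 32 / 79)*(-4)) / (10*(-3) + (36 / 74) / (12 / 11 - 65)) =250147787 / 1017418248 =0.25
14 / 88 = 7 / 44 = 0.16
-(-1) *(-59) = -59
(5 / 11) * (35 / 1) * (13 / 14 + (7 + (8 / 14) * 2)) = 3175 / 22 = 144.32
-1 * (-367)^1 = 367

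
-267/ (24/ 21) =-1869/ 8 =-233.62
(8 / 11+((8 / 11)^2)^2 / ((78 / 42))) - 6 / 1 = -974902 / 190333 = -5.12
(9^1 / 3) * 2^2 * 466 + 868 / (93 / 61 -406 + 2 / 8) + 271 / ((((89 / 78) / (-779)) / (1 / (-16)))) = 1204602704501 / 70225272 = 17153.41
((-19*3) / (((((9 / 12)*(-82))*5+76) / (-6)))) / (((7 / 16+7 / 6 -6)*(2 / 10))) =164160 / 97693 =1.68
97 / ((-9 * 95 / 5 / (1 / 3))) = -97 / 513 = -0.19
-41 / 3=-13.67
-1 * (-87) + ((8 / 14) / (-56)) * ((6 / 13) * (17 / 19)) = 1052910 / 12103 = 87.00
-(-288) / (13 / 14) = 4032 / 13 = 310.15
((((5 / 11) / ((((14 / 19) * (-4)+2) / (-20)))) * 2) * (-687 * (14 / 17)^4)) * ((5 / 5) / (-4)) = 1516.11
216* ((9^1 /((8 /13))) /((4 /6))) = 9477 /2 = 4738.50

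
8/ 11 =0.73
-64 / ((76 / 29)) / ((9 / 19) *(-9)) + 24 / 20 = 2806 / 405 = 6.93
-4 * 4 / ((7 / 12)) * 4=-768 / 7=-109.71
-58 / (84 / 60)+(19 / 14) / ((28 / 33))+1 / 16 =-31177 / 784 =-39.77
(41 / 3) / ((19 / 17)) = 697 / 57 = 12.23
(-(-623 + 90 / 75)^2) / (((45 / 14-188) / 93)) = 12584977062 / 64675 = 194587.97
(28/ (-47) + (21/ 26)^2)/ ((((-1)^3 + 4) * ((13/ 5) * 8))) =8995/ 9912864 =0.00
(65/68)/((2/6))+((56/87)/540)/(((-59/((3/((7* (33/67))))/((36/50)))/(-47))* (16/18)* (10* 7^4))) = 2855055036313/995608917072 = 2.87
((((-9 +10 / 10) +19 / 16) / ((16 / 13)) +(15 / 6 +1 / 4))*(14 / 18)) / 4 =-0.54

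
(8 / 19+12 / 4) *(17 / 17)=65 / 19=3.42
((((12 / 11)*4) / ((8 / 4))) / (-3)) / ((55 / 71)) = -568 / 605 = -0.94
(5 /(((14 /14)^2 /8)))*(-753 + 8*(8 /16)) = -29960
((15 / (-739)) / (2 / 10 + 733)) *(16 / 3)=-200 / 1354587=-0.00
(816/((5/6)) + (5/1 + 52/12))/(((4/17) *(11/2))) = 11458/15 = 763.87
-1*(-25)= 25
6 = 6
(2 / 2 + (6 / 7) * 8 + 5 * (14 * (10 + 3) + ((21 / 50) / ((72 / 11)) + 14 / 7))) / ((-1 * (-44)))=1559339 / 73920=21.09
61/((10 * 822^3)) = 61/5554122480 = 0.00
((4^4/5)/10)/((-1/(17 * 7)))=-15232/25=-609.28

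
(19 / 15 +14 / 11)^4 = 30821664721 / 741200625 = 41.58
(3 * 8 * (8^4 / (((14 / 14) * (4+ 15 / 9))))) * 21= 6193152 / 17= 364303.06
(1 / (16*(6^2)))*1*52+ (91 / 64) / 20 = 1859 / 11520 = 0.16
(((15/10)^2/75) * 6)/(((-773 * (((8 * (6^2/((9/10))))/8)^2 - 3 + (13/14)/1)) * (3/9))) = -63/144106525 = -0.00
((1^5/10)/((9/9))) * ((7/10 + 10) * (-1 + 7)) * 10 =321/5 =64.20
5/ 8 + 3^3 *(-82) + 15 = -17587/ 8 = -2198.38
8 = 8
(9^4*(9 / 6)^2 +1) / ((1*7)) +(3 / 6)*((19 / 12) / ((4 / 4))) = 354451 / 168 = 2109.83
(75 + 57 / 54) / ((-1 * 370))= -37 / 180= -0.21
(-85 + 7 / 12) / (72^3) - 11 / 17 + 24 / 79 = -2066168395 / 6015264768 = -0.34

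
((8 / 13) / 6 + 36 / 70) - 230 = -313108 / 1365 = -229.38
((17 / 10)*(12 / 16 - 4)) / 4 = -221 / 160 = -1.38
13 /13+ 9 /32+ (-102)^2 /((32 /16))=166505 /32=5203.28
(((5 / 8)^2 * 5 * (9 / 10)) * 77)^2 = 18320.05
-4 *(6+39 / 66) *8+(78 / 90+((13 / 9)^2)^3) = -5873909084 / 29229255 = -200.96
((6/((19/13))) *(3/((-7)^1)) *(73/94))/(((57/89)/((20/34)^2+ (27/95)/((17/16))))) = -4267983252/3260802895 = -1.31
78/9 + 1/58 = 1511/174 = 8.68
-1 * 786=-786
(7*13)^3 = 753571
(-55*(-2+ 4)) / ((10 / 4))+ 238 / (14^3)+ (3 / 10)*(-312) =-134763 / 980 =-137.51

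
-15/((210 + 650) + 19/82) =-410/23513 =-0.02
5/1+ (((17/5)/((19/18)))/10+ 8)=6328/475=13.32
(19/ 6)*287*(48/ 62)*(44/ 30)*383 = 183787912/ 465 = 395242.82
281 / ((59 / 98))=27538 / 59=466.75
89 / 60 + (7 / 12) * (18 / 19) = 2321 / 1140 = 2.04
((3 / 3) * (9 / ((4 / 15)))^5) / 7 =44840334375 / 7168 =6255627.01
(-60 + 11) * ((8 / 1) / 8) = -49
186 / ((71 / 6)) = 1116 / 71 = 15.72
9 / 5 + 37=194 / 5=38.80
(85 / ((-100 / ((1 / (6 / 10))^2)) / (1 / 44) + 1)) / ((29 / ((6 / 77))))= -510 / 3534839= -0.00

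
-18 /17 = -1.06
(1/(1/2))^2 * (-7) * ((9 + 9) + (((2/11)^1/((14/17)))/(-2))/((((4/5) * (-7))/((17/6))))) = -467141/924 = -505.56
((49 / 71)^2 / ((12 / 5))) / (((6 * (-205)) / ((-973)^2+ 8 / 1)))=-152.75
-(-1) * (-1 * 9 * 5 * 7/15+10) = -11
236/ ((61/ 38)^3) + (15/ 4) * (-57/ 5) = 12985417/ 907924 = 14.30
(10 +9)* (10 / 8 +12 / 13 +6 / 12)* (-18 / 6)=-7923 / 52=-152.37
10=10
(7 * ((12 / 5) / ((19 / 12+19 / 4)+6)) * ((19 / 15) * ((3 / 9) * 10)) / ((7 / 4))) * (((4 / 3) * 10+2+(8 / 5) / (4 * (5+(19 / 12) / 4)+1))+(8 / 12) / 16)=50.76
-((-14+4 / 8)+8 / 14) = 12.93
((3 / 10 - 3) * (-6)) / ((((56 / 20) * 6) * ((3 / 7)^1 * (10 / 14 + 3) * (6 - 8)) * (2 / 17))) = -1071 / 416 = -2.57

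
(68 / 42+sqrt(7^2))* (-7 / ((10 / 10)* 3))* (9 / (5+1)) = -30.17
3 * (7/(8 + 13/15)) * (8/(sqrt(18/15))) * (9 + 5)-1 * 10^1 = -10 + 840 * sqrt(30)/19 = 232.15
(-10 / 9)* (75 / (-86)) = 125 / 129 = 0.97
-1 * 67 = -67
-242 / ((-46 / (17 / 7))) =2057 / 161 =12.78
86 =86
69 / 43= 1.60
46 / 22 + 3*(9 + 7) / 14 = 425 / 77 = 5.52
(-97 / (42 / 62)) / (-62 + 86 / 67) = 201469 / 85428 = 2.36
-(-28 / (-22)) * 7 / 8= -49 / 44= -1.11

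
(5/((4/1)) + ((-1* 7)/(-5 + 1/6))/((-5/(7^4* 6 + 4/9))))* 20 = -7258673/87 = -83433.02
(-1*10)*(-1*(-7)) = -70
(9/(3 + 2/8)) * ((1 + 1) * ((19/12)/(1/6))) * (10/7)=6840/91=75.16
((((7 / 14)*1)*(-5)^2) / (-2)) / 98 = -25 / 392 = -0.06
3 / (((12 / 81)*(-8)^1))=-81 / 32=-2.53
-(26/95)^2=-676/9025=-0.07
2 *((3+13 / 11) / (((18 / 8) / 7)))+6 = 3170 / 99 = 32.02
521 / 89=5.85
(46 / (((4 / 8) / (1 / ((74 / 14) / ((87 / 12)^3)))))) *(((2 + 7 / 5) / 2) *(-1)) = -66752693 / 5920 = -11275.79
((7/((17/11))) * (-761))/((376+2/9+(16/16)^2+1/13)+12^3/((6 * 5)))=-34279245/4325072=-7.93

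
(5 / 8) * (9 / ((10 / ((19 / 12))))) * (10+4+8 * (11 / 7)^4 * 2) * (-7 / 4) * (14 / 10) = -1526859 / 6272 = -243.44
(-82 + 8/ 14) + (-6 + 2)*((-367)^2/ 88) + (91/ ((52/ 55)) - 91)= -1909109/ 308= -6198.41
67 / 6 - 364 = -2117 / 6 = -352.83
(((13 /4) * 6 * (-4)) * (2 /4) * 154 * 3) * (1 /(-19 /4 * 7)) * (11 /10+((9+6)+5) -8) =674388 /95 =7098.82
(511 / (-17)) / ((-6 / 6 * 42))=73 / 102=0.72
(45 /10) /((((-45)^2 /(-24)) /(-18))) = 24 /25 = 0.96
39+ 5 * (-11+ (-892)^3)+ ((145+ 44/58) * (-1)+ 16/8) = -102911186393/29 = -3548661599.76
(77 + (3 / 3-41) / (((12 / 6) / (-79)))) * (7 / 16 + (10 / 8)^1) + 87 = 46131 / 16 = 2883.19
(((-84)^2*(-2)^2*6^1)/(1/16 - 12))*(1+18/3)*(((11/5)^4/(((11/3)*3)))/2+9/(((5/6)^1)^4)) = -233847806976/119375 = -1958934.51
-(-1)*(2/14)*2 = 0.29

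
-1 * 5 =-5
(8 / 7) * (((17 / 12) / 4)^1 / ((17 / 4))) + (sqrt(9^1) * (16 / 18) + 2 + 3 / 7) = 109 / 21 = 5.19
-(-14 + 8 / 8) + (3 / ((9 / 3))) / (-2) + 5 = 35 / 2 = 17.50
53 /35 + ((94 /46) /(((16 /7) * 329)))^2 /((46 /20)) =82541103 /54508160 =1.51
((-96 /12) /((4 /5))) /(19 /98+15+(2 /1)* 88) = -0.05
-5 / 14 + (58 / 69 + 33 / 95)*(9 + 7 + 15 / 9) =20.63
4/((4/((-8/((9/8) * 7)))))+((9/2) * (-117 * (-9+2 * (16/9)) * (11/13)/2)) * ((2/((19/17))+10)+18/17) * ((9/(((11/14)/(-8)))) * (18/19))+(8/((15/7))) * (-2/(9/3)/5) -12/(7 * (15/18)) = -1352710.17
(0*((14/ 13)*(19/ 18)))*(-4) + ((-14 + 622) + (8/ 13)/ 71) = 561192/ 923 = 608.01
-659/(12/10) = -3295/6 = -549.17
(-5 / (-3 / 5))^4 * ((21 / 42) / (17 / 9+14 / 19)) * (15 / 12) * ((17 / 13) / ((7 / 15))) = 3154296875 / 980616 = 3216.65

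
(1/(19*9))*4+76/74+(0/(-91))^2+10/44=177847/139194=1.28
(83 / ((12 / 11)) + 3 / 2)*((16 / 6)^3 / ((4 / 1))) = 29792 / 81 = 367.80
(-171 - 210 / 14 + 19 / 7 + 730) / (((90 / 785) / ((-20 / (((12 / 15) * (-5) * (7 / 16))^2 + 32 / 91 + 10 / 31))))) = -38742098720 / 1517949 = -25522.66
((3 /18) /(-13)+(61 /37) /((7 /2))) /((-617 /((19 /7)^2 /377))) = -3341777 /230259183882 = -0.00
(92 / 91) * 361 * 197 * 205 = 1341266620 / 91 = 14739193.63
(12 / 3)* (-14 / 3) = -56 / 3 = -18.67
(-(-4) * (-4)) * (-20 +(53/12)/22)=10454/33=316.79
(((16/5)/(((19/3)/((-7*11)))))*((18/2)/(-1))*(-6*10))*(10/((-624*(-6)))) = -56.11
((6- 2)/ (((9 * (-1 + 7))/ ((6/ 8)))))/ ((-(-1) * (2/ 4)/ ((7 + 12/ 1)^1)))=19/ 9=2.11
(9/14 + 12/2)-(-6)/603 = 18721/2814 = 6.65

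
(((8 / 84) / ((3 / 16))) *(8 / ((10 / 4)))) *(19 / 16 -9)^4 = 48828125 / 8064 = 6055.08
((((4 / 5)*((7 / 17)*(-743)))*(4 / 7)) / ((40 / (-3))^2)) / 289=-6687 / 2456500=-0.00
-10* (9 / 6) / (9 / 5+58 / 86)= -3225 / 532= -6.06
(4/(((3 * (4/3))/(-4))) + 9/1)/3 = 5/3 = 1.67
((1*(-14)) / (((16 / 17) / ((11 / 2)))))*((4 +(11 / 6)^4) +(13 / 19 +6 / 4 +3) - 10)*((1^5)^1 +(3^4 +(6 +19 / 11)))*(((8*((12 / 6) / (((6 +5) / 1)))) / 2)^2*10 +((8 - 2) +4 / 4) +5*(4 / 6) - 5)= -2435189498581 / 2979504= -817313.72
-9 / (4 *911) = -9 / 3644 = -0.00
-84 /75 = -28 /25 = -1.12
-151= -151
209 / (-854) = -209 / 854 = -0.24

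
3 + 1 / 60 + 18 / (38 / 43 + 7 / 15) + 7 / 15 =878639 / 52260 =16.81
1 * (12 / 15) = 4 / 5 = 0.80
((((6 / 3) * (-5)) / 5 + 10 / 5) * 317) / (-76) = 0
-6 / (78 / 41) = -3.15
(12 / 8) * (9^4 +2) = 19689 / 2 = 9844.50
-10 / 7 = -1.43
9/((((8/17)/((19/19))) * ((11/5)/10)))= 3825/44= 86.93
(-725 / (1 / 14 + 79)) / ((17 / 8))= -81200 / 18819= -4.31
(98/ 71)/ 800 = 49/ 28400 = 0.00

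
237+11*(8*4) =589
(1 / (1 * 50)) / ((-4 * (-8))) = 1 / 1600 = 0.00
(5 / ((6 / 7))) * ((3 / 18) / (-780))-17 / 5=-95507 / 28080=-3.40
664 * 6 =3984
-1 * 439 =-439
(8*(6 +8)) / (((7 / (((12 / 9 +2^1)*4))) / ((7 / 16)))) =280 / 3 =93.33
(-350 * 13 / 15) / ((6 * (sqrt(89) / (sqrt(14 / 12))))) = -455 * sqrt(3738) / 4806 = -5.79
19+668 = 687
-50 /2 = -25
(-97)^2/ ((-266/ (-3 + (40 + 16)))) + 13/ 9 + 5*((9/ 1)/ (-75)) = -22430357/ 11970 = -1873.88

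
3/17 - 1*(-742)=12617/17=742.18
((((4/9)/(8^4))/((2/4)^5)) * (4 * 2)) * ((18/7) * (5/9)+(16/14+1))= 25/252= 0.10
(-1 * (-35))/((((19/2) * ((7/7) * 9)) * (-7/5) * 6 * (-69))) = 0.00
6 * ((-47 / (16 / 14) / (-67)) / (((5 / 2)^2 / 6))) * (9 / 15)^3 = 159894 / 209375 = 0.76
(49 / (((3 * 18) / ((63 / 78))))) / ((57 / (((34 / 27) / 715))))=5831 / 257490090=0.00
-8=-8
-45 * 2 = -90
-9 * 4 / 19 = -36 / 19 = -1.89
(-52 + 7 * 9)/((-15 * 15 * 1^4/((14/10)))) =-77/1125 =-0.07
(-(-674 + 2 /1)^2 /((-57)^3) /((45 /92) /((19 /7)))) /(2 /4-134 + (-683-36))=-1318912 /83093175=-0.02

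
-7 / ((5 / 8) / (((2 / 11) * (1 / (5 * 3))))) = -0.14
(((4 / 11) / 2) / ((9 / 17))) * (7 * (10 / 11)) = 2380 / 1089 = 2.19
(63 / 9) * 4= 28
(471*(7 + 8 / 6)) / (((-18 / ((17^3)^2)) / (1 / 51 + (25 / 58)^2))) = -196384787730275 / 181656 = -1081080656.46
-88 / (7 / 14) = -176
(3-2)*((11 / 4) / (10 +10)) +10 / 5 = 171 / 80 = 2.14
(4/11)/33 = 4/363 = 0.01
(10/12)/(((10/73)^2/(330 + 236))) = 1508107/60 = 25135.12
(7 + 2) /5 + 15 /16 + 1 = 299 /80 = 3.74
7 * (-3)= -21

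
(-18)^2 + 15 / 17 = 5523 / 17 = 324.88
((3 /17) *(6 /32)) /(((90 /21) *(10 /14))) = 147 /13600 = 0.01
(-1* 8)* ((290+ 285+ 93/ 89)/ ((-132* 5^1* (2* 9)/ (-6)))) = -102536/ 44055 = -2.33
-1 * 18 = -18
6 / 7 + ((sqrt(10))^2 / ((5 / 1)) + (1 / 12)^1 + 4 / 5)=1571 / 420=3.74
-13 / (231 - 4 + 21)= -13 / 248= -0.05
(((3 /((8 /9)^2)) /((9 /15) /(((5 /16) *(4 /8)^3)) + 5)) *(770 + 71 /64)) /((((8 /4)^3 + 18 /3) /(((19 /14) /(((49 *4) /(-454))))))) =-32.29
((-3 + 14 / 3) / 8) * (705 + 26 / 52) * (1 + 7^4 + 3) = 16967275 / 48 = 353484.90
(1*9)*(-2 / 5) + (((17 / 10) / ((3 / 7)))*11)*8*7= 36598 / 15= 2439.87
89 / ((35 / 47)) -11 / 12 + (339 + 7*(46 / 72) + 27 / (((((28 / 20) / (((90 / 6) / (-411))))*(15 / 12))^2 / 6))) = 19125974416 / 41385645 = 462.14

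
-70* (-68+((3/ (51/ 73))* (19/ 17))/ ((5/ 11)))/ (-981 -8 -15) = -4.00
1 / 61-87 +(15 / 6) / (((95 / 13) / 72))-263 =-377083 / 1159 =-325.35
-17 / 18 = -0.94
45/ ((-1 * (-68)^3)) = 45/ 314432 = 0.00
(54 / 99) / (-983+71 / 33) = -9 / 16184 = -0.00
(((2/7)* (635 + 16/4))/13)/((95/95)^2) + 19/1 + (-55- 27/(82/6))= -89289/3731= -23.93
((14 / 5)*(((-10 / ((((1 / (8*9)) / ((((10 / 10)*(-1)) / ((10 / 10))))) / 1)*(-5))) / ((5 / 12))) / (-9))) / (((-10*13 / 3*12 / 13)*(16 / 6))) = -126 / 125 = -1.01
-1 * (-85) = 85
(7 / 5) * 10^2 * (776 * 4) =434560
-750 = -750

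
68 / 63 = 1.08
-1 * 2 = -2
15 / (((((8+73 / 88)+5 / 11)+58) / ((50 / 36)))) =5500 / 17763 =0.31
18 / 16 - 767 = -6127 / 8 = -765.88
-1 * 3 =-3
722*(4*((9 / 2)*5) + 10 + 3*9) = 91694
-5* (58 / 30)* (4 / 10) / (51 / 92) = -5336 / 765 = -6.98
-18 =-18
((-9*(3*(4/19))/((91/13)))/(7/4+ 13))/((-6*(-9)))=-8/7847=-0.00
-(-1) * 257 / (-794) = -257 / 794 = -0.32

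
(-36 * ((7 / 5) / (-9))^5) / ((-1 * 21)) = -9604 / 61509375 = -0.00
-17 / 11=-1.55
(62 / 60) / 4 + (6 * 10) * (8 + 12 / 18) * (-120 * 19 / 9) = -5269323 / 40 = -131733.08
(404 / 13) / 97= 404 / 1261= 0.32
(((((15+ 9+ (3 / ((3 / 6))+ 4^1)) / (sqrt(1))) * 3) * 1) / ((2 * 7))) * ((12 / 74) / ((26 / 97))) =14841 / 3367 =4.41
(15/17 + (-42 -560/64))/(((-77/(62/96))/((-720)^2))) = 283826700/1309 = 216827.12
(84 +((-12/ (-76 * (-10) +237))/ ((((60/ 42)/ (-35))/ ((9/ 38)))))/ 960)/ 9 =169729427/ 18185280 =9.33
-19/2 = -9.50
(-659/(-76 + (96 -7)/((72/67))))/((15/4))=-63264/2455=-25.77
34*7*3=714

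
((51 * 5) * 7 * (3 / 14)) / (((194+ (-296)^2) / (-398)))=-10149 / 5854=-1.73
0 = 0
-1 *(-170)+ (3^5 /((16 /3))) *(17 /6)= 9571 /32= 299.09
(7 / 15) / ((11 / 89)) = 623 / 165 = 3.78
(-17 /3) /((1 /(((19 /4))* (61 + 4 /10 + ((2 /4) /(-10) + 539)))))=-3878261 /240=-16159.42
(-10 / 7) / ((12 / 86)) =-215 / 21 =-10.24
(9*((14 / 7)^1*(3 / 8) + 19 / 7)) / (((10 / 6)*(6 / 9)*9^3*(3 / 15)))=97 / 504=0.19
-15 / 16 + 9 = 129 / 16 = 8.06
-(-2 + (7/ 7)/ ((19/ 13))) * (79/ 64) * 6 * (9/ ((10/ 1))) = 10665/ 1216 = 8.77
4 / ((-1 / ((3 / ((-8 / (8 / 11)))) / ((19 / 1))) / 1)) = 12 / 209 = 0.06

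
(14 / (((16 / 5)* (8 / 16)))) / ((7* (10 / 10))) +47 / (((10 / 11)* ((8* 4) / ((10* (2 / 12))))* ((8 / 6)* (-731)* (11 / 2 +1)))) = 1519963 / 1216384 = 1.25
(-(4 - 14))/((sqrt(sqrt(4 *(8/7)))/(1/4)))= 5 *2^(3/4) *7^(1/4)/8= 1.71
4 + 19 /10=59 /10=5.90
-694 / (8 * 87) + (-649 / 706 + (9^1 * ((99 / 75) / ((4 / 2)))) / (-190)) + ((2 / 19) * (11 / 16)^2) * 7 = -14932042219 / 9336144000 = -1.60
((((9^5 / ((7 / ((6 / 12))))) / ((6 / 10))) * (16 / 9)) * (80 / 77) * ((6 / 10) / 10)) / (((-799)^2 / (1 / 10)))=209952 / 1720490695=0.00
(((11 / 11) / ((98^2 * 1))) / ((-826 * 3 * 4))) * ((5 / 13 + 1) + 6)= -1 / 12890969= -0.00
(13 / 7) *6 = 78 / 7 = 11.14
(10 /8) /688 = 0.00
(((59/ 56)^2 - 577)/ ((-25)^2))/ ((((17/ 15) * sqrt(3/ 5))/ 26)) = -23477883 * sqrt(15)/ 3332000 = -27.29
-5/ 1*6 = -30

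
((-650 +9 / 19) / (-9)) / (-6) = -12.03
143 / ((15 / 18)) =858 / 5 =171.60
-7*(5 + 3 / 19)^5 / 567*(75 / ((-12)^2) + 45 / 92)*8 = -5039358442160 / 13838917311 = -364.14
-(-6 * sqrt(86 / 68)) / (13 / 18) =54 * sqrt(1462) / 221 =9.34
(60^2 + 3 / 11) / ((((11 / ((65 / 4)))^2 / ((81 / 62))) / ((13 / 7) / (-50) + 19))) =3598086724479 / 18484928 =194649.76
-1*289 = -289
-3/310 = -0.01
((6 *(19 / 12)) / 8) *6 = 57 / 8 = 7.12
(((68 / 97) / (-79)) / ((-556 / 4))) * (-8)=-544 / 1065157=-0.00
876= 876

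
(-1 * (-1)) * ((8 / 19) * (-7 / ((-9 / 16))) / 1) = 896 / 171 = 5.24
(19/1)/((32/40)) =95/4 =23.75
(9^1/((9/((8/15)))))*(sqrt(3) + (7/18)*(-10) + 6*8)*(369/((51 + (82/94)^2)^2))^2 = 1080722867717346507*sqrt(3)/106824967375992100000 + 47671886498198507031/106824967375992100000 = 0.46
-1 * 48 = -48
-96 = -96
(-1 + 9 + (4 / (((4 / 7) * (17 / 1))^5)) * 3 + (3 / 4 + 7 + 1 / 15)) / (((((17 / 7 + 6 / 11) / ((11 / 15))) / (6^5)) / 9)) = 272944.41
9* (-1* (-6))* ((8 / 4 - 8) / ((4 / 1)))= -81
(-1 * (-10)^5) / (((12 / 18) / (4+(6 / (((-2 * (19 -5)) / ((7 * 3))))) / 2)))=262500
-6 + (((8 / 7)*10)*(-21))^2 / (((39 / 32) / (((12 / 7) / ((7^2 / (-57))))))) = -420276354 / 4459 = -94253.50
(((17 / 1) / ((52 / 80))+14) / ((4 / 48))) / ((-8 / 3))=-2349 / 13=-180.69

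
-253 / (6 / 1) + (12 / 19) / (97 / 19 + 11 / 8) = -248629 / 5910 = -42.07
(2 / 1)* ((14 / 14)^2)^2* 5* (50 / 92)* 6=750 / 23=32.61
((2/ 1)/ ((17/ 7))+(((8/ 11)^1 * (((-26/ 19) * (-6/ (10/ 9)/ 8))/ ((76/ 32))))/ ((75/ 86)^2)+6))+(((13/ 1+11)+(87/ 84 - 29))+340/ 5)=420752598879/ 5906862500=71.23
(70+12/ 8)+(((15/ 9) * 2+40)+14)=773/ 6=128.83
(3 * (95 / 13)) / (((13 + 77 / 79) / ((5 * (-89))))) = -3339725 / 4784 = -698.10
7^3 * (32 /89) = 123.33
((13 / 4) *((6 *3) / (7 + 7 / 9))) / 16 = 1053 / 2240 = 0.47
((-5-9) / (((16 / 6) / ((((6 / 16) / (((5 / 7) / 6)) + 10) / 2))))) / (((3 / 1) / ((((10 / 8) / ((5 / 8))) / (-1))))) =1841 / 80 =23.01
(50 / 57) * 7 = 350 / 57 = 6.14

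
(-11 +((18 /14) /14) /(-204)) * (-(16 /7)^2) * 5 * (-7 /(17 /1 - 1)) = -733070 /5831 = -125.72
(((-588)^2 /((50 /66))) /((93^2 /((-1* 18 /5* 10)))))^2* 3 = 6248538088353792 /577200625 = 10825591.34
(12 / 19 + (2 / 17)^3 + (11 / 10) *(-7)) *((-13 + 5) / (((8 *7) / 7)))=6596639 / 933470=7.07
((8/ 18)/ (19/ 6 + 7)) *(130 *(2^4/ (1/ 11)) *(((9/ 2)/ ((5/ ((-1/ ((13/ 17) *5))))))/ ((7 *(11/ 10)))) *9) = -117504/ 427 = -275.19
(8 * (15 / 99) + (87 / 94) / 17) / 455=66791 / 23993970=0.00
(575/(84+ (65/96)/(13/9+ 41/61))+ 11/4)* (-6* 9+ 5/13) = -6434492809/12541404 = -513.06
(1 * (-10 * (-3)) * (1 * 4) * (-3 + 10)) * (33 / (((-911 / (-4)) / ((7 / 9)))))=86240 / 911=94.67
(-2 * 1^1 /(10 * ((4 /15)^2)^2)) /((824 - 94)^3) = -81 /796706816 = -0.00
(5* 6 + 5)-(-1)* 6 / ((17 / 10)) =655 / 17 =38.53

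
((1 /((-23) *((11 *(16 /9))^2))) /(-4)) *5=405 /2849792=0.00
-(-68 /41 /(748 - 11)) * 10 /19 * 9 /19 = 0.00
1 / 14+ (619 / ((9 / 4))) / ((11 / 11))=34673 / 126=275.18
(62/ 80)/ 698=0.00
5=5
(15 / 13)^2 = 225 / 169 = 1.33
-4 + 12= 8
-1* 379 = -379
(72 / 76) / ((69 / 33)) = 198 / 437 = 0.45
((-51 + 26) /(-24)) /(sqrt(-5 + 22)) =25*sqrt(17) /408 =0.25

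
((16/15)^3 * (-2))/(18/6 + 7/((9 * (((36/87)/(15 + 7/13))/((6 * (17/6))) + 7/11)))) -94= -58820378066/621942375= -94.58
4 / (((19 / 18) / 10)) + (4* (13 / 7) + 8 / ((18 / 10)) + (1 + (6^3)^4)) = 2605608516961 / 1197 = 2176782386.77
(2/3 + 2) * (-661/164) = -1322/123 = -10.75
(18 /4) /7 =0.64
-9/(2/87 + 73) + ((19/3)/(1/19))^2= 827922266/57177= 14479.99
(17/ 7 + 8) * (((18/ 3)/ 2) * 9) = 1971/ 7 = 281.57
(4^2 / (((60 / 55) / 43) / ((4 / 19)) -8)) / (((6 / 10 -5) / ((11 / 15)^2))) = 41624 / 167715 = 0.25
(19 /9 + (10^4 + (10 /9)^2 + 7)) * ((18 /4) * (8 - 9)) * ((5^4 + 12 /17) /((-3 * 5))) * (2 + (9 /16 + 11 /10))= 1263545477579 /183600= 6882055.98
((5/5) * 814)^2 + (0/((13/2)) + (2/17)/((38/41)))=214018549/323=662596.13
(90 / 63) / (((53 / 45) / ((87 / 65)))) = 1.62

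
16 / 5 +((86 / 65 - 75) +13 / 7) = -68.62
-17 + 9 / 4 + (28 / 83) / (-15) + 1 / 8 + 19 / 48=-94631 / 6640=-14.25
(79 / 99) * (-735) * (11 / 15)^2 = -42581 / 135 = -315.41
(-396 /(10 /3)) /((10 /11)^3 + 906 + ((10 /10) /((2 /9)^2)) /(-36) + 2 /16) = -12649824 /96504295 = -0.13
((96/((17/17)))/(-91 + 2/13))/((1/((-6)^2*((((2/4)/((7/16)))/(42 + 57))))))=-39936/90937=-0.44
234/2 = 117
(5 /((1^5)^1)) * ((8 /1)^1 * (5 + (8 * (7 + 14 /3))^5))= 68841472048600 /243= 283298238883.13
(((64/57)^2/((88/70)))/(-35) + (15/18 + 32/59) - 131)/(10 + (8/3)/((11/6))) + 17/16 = -1981789591/193224528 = -10.26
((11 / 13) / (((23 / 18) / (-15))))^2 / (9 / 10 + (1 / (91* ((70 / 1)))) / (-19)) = 41061289500 / 374542051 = 109.63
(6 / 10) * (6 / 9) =2 / 5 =0.40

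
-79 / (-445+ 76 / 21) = 1659 / 9269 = 0.18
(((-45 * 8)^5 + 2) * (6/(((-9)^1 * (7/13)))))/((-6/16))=-1257696460799584/63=-19963435885707.68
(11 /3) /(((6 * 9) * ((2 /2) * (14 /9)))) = 0.04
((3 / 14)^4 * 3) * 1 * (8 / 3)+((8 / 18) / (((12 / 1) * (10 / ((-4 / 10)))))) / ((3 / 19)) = 0.01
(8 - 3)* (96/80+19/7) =137/7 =19.57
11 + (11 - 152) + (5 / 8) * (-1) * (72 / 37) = -4855 / 37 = -131.22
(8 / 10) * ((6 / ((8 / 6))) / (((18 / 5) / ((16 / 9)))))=16 / 9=1.78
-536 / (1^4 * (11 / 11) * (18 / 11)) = -2948 / 9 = -327.56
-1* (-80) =80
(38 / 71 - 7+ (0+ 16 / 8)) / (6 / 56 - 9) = 8876 / 17679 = 0.50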